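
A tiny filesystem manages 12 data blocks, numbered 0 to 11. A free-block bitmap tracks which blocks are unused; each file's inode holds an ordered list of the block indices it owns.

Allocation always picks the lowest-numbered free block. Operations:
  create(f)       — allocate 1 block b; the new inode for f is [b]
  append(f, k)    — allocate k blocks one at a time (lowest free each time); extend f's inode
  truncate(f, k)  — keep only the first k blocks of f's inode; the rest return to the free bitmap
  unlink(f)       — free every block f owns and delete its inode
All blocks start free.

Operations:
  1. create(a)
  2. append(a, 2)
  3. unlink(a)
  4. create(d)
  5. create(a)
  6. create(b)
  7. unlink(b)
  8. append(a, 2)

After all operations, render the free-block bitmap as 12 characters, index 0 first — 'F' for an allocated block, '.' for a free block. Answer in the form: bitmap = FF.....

bitmap = FFFF........

create(a): bitmap=F........... | a=[0]
append(a, 2): bitmap=FFF......... | a=[0, 1, 2]
unlink(a): bitmap=............ | 
create(d): bitmap=F........... | d=[0]
create(a): bitmap=FF.......... | a=[1] d=[0]
create(b): bitmap=FFF......... | a=[1] b=[2] d=[0]
unlink(b): bitmap=FF.......... | a=[1] d=[0]
append(a, 2): bitmap=FFFF........ | a=[1, 2, 3] d=[0]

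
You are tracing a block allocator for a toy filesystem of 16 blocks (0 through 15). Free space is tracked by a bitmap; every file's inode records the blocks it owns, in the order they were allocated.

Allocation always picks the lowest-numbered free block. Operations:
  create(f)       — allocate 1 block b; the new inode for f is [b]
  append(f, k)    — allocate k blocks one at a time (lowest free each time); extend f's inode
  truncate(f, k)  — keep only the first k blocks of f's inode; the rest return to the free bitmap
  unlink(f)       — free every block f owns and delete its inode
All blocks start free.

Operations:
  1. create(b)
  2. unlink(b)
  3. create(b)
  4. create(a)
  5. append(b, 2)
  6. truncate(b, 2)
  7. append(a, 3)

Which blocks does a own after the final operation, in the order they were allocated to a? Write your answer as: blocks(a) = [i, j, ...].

blocks(a) = [1, 3, 4, 5]

after create(b) → b:[0]  free=[F...............]
after unlink(b) →   free=[................]
after create(b) → b:[0]  free=[F...............]
after create(a) → a:[1], b:[0]  free=[FF..............]
after append(b, 2) → a:[1], b:[0, 2, 3]  free=[FFFF............]
after truncate(b, 2) → a:[1], b:[0, 2]  free=[FFF.............]
after append(a, 3) → a:[1, 3, 4, 5], b:[0, 2]  free=[FFFFFF..........]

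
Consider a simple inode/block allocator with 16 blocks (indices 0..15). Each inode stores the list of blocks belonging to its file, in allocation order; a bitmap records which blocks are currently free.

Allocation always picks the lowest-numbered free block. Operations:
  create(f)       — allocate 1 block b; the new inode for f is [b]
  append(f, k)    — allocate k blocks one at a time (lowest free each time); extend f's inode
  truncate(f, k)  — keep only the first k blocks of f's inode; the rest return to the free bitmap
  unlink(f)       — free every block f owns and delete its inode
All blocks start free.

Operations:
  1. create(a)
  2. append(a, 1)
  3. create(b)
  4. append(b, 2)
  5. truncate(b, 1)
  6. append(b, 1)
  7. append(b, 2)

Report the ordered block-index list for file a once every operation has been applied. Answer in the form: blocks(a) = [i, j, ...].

[1] create(a) — a=0 (map F...............)
[2] append(a, 1) — a=0,1 (map FF..............)
[3] create(b) — a=0,1 b=2 (map FFF.............)
[4] append(b, 2) — a=0,1 b=2,3,4 (map FFFFF...........)
[5] truncate(b, 1) — a=0,1 b=2 (map FFF.............)
[6] append(b, 1) — a=0,1 b=2,3 (map FFFF............)
[7] append(b, 2) — a=0,1 b=2,3,4,5 (map FFFFFF..........)

blocks(a) = [0, 1]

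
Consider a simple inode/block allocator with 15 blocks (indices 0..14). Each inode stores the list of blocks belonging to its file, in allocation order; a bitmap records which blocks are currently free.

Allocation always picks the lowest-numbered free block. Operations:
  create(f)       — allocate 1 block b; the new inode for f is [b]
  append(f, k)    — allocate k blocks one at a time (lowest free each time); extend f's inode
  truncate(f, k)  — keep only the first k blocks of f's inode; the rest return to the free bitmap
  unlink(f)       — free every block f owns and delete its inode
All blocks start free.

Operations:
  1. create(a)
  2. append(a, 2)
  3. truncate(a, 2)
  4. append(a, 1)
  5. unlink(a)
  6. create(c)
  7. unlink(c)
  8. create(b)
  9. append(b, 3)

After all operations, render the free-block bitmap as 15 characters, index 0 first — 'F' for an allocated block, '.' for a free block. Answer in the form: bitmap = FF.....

[1] create(a) — a=0 (map F..............)
[2] append(a, 2) — a=0,1,2 (map FFF............)
[3] truncate(a, 2) — a=0,1 (map FF.............)
[4] append(a, 1) — a=0,1,2 (map FFF............)
[5] unlink(a) —  (map ...............)
[6] create(c) — c=0 (map F..............)
[7] unlink(c) —  (map ...............)
[8] create(b) — b=0 (map F..............)
[9] append(b, 3) — b=0,1,2,3 (map FFFF...........)

bitmap = FFFF...........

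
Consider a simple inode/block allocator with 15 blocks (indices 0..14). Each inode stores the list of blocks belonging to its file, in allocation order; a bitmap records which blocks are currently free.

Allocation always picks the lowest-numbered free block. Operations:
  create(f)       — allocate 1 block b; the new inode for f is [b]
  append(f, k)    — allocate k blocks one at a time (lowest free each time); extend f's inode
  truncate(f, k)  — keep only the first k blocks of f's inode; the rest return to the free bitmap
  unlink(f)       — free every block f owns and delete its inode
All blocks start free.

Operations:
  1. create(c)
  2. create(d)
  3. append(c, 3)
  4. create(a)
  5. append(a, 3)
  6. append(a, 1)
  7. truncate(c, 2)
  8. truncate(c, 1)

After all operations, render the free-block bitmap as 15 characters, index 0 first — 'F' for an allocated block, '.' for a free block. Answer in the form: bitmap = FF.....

bitmap = FF...FFFFF.....

  1. create(c)  ⇒  F..............  {c→[0]}
  2. create(d)  ⇒  FF.............  {c→[0]; d→[1]}
  3. append(c, 3)  ⇒  FFFFF..........  {c→[0, 2, 3, 4]; d→[1]}
  4. create(a)  ⇒  FFFFFF.........  {a→[5]; c→[0, 2, 3, 4]; d→[1]}
  5. append(a, 3)  ⇒  FFFFFFFFF......  {a→[5, 6, 7, 8]; c→[0, 2, 3, 4]; d→[1]}
  6. append(a, 1)  ⇒  FFFFFFFFFF.....  {a→[5, 6, 7, 8, 9]; c→[0, 2, 3, 4]; d→[1]}
  7. truncate(c, 2)  ⇒  FFF..FFFFF.....  {a→[5, 6, 7, 8, 9]; c→[0, 2]; d→[1]}
  8. truncate(c, 1)  ⇒  FF...FFFFF.....  {a→[5, 6, 7, 8, 9]; c→[0]; d→[1]}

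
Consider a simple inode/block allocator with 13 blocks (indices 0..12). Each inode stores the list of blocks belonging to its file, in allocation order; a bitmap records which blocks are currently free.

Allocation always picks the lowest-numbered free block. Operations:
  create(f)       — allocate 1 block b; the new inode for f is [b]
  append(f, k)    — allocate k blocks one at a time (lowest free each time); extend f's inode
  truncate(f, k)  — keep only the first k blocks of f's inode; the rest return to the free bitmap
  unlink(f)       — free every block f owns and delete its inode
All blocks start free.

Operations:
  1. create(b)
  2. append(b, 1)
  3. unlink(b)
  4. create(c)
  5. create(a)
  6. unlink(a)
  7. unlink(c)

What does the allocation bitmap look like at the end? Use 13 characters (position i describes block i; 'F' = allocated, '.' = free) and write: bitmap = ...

bitmap = .............

  1. create(b)  ⇒  F............  {b→[0]}
  2. append(b, 1)  ⇒  FF...........  {b→[0, 1]}
  3. unlink(b)  ⇒  .............  {}
  4. create(c)  ⇒  F............  {c→[0]}
  5. create(a)  ⇒  FF...........  {a→[1]; c→[0]}
  6. unlink(a)  ⇒  F............  {c→[0]}
  7. unlink(c)  ⇒  .............  {}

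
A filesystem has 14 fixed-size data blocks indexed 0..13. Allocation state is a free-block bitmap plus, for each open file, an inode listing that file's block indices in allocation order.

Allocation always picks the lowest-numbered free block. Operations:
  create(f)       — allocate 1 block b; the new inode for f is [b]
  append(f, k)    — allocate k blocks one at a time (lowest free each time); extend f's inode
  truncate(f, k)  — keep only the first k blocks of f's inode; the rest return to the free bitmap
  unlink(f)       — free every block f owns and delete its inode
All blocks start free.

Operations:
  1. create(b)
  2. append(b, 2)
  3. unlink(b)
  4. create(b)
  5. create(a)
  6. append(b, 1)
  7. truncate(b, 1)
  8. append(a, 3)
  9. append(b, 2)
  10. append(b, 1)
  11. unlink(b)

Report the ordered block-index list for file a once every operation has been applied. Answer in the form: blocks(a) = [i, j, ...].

blocks(a) = [1, 2, 3, 4]

  1. create(b)  ⇒  F.............  {b→[0]}
  2. append(b, 2)  ⇒  FFF...........  {b→[0, 1, 2]}
  3. unlink(b)  ⇒  ..............  {}
  4. create(b)  ⇒  F.............  {b→[0]}
  5. create(a)  ⇒  FF............  {a→[1]; b→[0]}
  6. append(b, 1)  ⇒  FFF...........  {a→[1]; b→[0, 2]}
  7. truncate(b, 1)  ⇒  FF............  {a→[1]; b→[0]}
  8. append(a, 3)  ⇒  FFFFF.........  {a→[1, 2, 3, 4]; b→[0]}
  9. append(b, 2)  ⇒  FFFFFFF.......  {a→[1, 2, 3, 4]; b→[0, 5, 6]}
  10. append(b, 1)  ⇒  FFFFFFFF......  {a→[1, 2, 3, 4]; b→[0, 5, 6, 7]}
  11. unlink(b)  ⇒  .FFFF.........  {a→[1, 2, 3, 4]}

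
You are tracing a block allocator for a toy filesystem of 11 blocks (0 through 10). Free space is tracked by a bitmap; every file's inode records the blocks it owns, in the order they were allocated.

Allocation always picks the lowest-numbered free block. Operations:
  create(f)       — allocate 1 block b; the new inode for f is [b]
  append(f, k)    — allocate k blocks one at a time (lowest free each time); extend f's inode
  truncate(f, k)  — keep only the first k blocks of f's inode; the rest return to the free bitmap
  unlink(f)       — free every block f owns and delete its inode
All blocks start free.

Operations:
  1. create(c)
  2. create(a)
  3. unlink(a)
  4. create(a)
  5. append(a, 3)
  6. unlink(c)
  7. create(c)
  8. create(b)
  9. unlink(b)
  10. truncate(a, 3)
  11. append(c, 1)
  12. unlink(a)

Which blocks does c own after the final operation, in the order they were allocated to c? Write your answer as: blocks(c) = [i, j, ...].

blocks(c) = [0, 4]

  1. create(c)  ⇒  F..........  {c→[0]}
  2. create(a)  ⇒  FF.........  {a→[1]; c→[0]}
  3. unlink(a)  ⇒  F..........  {c→[0]}
  4. create(a)  ⇒  FF.........  {a→[1]; c→[0]}
  5. append(a, 3)  ⇒  FFFFF......  {a→[1, 2, 3, 4]; c→[0]}
  6. unlink(c)  ⇒  .FFFF......  {a→[1, 2, 3, 4]}
  7. create(c)  ⇒  FFFFF......  {a→[1, 2, 3, 4]; c→[0]}
  8. create(b)  ⇒  FFFFFF.....  {a→[1, 2, 3, 4]; b→[5]; c→[0]}
  9. unlink(b)  ⇒  FFFFF......  {a→[1, 2, 3, 4]; c→[0]}
  10. truncate(a, 3)  ⇒  FFFF.......  {a→[1, 2, 3]; c→[0]}
  11. append(c, 1)  ⇒  FFFFF......  {a→[1, 2, 3]; c→[0, 4]}
  12. unlink(a)  ⇒  F...F......  {c→[0, 4]}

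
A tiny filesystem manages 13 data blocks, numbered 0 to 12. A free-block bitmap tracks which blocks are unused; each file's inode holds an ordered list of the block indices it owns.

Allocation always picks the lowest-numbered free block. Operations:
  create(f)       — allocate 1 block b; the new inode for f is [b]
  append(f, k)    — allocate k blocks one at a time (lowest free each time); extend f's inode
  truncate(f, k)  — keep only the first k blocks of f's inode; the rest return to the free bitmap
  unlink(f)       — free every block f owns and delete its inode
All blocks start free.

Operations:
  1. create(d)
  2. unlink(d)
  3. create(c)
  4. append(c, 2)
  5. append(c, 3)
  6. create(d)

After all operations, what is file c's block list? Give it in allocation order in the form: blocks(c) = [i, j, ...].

after create(d) → d:[0]  free=[F............]
after unlink(d) →   free=[.............]
after create(c) → c:[0]  free=[F............]
after append(c, 2) → c:[0, 1, 2]  free=[FFF..........]
after append(c, 3) → c:[0, 1, 2, 3, 4, 5]  free=[FFFFFF.......]
after create(d) → c:[0, 1, 2, 3, 4, 5], d:[6]  free=[FFFFFFF......]

blocks(c) = [0, 1, 2, 3, 4, 5]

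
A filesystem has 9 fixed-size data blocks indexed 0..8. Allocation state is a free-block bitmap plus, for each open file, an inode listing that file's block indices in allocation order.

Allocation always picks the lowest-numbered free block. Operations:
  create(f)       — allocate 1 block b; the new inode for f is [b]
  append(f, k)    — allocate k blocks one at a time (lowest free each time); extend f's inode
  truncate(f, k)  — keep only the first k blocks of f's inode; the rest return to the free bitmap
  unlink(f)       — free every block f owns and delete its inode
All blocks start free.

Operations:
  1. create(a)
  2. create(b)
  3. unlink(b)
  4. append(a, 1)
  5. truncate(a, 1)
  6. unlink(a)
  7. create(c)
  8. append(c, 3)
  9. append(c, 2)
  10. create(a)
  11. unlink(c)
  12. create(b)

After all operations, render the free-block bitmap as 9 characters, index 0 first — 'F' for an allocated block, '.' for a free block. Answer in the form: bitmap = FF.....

bitmap = F.....F..

[1] create(a) — a=0 (map F........)
[2] create(b) — a=0 b=1 (map FF.......)
[3] unlink(b) — a=0 (map F........)
[4] append(a, 1) — a=0,1 (map FF.......)
[5] truncate(a, 1) — a=0 (map F........)
[6] unlink(a) —  (map .........)
[7] create(c) — c=0 (map F........)
[8] append(c, 3) — c=0,1,2,3 (map FFFF.....)
[9] append(c, 2) — c=0,1,2,3,4,5 (map FFFFFF...)
[10] create(a) — a=6 c=0,1,2,3,4,5 (map FFFFFFF..)
[11] unlink(c) — a=6 (map ......F..)
[12] create(b) — a=6 b=0 (map F.....F..)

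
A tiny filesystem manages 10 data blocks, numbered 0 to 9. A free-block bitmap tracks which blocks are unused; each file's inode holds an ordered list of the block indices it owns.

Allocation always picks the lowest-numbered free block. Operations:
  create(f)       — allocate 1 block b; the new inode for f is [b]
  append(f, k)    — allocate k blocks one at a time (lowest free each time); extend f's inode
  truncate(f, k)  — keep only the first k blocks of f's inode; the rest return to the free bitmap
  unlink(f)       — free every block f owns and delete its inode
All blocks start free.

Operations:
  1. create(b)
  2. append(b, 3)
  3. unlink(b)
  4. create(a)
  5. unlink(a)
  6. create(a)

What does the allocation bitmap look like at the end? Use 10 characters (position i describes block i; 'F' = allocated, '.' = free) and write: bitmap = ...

bitmap = F.........

[1] create(b) — b=0 (map F.........)
[2] append(b, 3) — b=0,1,2,3 (map FFFF......)
[3] unlink(b) —  (map ..........)
[4] create(a) — a=0 (map F.........)
[5] unlink(a) —  (map ..........)
[6] create(a) — a=0 (map F.........)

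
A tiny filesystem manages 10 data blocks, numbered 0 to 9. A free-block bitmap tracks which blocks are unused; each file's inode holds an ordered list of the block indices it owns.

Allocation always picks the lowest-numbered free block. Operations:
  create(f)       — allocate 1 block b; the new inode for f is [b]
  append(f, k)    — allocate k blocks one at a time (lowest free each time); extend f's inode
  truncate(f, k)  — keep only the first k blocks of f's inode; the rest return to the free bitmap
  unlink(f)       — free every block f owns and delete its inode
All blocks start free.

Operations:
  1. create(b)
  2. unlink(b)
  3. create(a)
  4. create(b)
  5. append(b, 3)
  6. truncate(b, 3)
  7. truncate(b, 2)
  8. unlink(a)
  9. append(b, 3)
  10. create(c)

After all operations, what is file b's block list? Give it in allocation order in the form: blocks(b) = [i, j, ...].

blocks(b) = [1, 2, 0, 3, 4]

  1. create(b)  ⇒  F.........  {b→[0]}
  2. unlink(b)  ⇒  ..........  {}
  3. create(a)  ⇒  F.........  {a→[0]}
  4. create(b)  ⇒  FF........  {a→[0]; b→[1]}
  5. append(b, 3)  ⇒  FFFFF.....  {a→[0]; b→[1, 2, 3, 4]}
  6. truncate(b, 3)  ⇒  FFFF......  {a→[0]; b→[1, 2, 3]}
  7. truncate(b, 2)  ⇒  FFF.......  {a→[0]; b→[1, 2]}
  8. unlink(a)  ⇒  .FF.......  {b→[1, 2]}
  9. append(b, 3)  ⇒  FFFFF.....  {b→[1, 2, 0, 3, 4]}
  10. create(c)  ⇒  FFFFFF....  {b→[1, 2, 0, 3, 4]; c→[5]}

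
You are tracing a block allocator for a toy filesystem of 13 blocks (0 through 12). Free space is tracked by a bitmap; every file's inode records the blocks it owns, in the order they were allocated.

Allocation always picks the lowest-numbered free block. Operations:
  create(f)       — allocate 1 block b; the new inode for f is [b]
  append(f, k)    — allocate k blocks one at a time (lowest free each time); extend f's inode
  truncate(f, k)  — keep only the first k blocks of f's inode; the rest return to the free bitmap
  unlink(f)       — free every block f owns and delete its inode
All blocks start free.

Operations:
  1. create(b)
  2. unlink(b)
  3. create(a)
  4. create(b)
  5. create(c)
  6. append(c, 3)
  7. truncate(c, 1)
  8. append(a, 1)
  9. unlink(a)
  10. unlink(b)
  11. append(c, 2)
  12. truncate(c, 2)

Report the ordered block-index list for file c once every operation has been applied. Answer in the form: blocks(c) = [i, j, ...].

  1. create(b)  ⇒  F............  {b→[0]}
  2. unlink(b)  ⇒  .............  {}
  3. create(a)  ⇒  F............  {a→[0]}
  4. create(b)  ⇒  FF...........  {a→[0]; b→[1]}
  5. create(c)  ⇒  FFF..........  {a→[0]; b→[1]; c→[2]}
  6. append(c, 3)  ⇒  FFFFFF.......  {a→[0]; b→[1]; c→[2, 3, 4, 5]}
  7. truncate(c, 1)  ⇒  FFF..........  {a→[0]; b→[1]; c→[2]}
  8. append(a, 1)  ⇒  FFFF.........  {a→[0, 3]; b→[1]; c→[2]}
  9. unlink(a)  ⇒  .FF..........  {b→[1]; c→[2]}
  10. unlink(b)  ⇒  ..F..........  {c→[2]}
  11. append(c, 2)  ⇒  FFF..........  {c→[2, 0, 1]}
  12. truncate(c, 2)  ⇒  F.F..........  {c→[2, 0]}

blocks(c) = [2, 0]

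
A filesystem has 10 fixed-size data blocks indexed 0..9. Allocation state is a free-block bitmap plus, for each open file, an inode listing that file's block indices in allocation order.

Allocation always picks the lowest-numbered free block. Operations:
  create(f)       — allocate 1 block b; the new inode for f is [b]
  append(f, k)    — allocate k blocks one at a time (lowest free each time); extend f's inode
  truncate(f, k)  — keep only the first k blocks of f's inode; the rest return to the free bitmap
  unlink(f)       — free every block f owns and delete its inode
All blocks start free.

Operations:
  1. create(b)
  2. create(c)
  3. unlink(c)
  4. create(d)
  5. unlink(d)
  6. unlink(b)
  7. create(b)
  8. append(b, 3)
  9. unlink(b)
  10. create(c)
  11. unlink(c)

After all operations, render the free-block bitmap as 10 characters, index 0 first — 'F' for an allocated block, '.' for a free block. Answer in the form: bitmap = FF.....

bitmap = ..........

  1. create(b)  ⇒  F.........  {b→[0]}
  2. create(c)  ⇒  FF........  {b→[0]; c→[1]}
  3. unlink(c)  ⇒  F.........  {b→[0]}
  4. create(d)  ⇒  FF........  {b→[0]; d→[1]}
  5. unlink(d)  ⇒  F.........  {b→[0]}
  6. unlink(b)  ⇒  ..........  {}
  7. create(b)  ⇒  F.........  {b→[0]}
  8. append(b, 3)  ⇒  FFFF......  {b→[0, 1, 2, 3]}
  9. unlink(b)  ⇒  ..........  {}
  10. create(c)  ⇒  F.........  {c→[0]}
  11. unlink(c)  ⇒  ..........  {}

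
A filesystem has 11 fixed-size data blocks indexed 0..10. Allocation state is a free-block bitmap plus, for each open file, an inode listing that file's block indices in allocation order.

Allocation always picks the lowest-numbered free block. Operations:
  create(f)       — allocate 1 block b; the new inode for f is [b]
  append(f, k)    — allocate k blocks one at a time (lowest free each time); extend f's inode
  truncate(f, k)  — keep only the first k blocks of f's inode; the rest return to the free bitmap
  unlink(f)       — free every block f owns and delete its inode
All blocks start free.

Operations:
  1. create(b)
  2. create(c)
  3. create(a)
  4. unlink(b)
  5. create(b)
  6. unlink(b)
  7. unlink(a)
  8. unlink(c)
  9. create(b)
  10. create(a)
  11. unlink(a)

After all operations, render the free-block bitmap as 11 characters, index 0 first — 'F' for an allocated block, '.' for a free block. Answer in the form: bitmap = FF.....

after create(b) → b:[0]  free=[F..........]
after create(c) → b:[0], c:[1]  free=[FF.........]
after create(a) → a:[2], b:[0], c:[1]  free=[FFF........]
after unlink(b) → a:[2], c:[1]  free=[.FF........]
after create(b) → a:[2], b:[0], c:[1]  free=[FFF........]
after unlink(b) → a:[2], c:[1]  free=[.FF........]
after unlink(a) → c:[1]  free=[.F.........]
after unlink(c) →   free=[...........]
after create(b) → b:[0]  free=[F..........]
after create(a) → a:[1], b:[0]  free=[FF.........]
after unlink(a) → b:[0]  free=[F..........]

bitmap = F..........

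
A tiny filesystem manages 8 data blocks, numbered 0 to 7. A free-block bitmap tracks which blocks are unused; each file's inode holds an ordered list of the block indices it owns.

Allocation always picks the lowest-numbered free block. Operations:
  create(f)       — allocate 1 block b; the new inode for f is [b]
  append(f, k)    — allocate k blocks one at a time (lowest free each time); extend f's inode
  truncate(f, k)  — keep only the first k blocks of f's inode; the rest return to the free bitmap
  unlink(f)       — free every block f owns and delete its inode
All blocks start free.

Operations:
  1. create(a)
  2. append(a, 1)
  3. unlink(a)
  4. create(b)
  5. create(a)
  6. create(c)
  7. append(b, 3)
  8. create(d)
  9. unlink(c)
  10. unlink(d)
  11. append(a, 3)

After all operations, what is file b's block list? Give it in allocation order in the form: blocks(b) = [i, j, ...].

blocks(b) = [0, 3, 4, 5]

[1] create(a) — a=0 (map F.......)
[2] append(a, 1) — a=0,1 (map FF......)
[3] unlink(a) —  (map ........)
[4] create(b) — b=0 (map F.......)
[5] create(a) — a=1 b=0 (map FF......)
[6] create(c) — a=1 b=0 c=2 (map FFF.....)
[7] append(b, 3) — a=1 b=0,3,4,5 c=2 (map FFFFFF..)
[8] create(d) — a=1 b=0,3,4,5 c=2 d=6 (map FFFFFFF.)
[9] unlink(c) — a=1 b=0,3,4,5 d=6 (map FF.FFFF.)
[10] unlink(d) — a=1 b=0,3,4,5 (map FF.FFF..)
[11] append(a, 3) — a=1,2,6,7 b=0,3,4,5 (map FFFFFFFF)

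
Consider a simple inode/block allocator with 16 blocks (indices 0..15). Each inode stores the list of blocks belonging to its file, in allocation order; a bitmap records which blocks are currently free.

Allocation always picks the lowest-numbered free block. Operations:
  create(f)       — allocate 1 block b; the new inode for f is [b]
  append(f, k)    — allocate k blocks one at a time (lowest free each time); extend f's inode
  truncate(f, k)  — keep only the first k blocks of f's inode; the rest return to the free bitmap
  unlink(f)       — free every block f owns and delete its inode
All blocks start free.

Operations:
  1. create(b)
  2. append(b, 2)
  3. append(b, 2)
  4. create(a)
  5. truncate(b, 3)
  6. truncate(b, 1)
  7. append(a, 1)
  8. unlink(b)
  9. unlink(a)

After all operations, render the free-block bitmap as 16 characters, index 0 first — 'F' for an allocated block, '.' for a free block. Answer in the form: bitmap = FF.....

after create(b) → b:[0]  free=[F...............]
after append(b, 2) → b:[0, 1, 2]  free=[FFF.............]
after append(b, 2) → b:[0, 1, 2, 3, 4]  free=[FFFFF...........]
after create(a) → a:[5], b:[0, 1, 2, 3, 4]  free=[FFFFFF..........]
after truncate(b, 3) → a:[5], b:[0, 1, 2]  free=[FFF..F..........]
after truncate(b, 1) → a:[5], b:[0]  free=[F....F..........]
after append(a, 1) → a:[5, 1], b:[0]  free=[FF...F..........]
after unlink(b) → a:[5, 1]  free=[.F...F..........]
after unlink(a) →   free=[................]

bitmap = ................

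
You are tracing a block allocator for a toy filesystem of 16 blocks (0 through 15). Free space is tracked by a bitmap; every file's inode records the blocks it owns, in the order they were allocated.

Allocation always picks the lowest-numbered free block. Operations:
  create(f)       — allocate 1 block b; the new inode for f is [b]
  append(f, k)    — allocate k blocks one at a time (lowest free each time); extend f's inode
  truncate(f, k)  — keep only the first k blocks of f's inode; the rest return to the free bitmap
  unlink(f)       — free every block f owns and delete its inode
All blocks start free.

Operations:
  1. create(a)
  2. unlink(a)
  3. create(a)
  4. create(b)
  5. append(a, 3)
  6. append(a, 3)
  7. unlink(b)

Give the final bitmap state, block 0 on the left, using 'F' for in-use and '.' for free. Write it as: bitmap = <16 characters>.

bitmap = F.FFFFFF........

[1] create(a) — a=0 (map F...............)
[2] unlink(a) —  (map ................)
[3] create(a) — a=0 (map F...............)
[4] create(b) — a=0 b=1 (map FF..............)
[5] append(a, 3) — a=0,2,3,4 b=1 (map FFFFF...........)
[6] append(a, 3) — a=0,2,3,4,5,6,7 b=1 (map FFFFFFFF........)
[7] unlink(b) — a=0,2,3,4,5,6,7 (map F.FFFFFF........)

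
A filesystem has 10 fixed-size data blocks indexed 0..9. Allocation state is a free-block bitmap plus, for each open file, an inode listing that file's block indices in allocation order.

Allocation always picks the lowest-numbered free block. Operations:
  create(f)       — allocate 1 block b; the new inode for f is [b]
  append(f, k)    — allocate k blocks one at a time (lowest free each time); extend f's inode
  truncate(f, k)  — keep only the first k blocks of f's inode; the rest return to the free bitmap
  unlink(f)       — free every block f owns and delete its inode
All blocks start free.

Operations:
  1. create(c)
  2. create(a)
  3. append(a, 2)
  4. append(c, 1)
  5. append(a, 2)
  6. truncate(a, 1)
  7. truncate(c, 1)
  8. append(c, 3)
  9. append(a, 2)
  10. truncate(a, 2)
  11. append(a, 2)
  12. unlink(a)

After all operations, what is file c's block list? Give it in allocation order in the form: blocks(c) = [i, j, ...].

blocks(c) = [0, 2, 3, 4]

[1] create(c) — c=0 (map F.........)
[2] create(a) — a=1 c=0 (map FF........)
[3] append(a, 2) — a=1,2,3 c=0 (map FFFF......)
[4] append(c, 1) — a=1,2,3 c=0,4 (map FFFFF.....)
[5] append(a, 2) — a=1,2,3,5,6 c=0,4 (map FFFFFFF...)
[6] truncate(a, 1) — a=1 c=0,4 (map FF..F.....)
[7] truncate(c, 1) — a=1 c=0 (map FF........)
[8] append(c, 3) — a=1 c=0,2,3,4 (map FFFFF.....)
[9] append(a, 2) — a=1,5,6 c=0,2,3,4 (map FFFFFFF...)
[10] truncate(a, 2) — a=1,5 c=0,2,3,4 (map FFFFFF....)
[11] append(a, 2) — a=1,5,6,7 c=0,2,3,4 (map FFFFFFFF..)
[12] unlink(a) — c=0,2,3,4 (map F.FFF.....)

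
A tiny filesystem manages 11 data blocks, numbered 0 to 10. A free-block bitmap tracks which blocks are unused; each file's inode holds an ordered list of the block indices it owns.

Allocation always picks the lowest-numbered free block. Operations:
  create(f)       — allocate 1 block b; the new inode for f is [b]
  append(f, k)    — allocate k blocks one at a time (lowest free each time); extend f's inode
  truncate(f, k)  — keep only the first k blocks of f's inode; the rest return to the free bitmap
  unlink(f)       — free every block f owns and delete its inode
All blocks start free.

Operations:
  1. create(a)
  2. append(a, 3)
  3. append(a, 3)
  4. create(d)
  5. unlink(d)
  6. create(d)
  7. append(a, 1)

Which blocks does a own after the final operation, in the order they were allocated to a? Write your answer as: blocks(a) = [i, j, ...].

  1. create(a)  ⇒  F..........  {a→[0]}
  2. append(a, 3)  ⇒  FFFF.......  {a→[0, 1, 2, 3]}
  3. append(a, 3)  ⇒  FFFFFFF....  {a→[0, 1, 2, 3, 4, 5, 6]}
  4. create(d)  ⇒  FFFFFFFF...  {a→[0, 1, 2, 3, 4, 5, 6]; d→[7]}
  5. unlink(d)  ⇒  FFFFFFF....  {a→[0, 1, 2, 3, 4, 5, 6]}
  6. create(d)  ⇒  FFFFFFFF...  {a→[0, 1, 2, 3, 4, 5, 6]; d→[7]}
  7. append(a, 1)  ⇒  FFFFFFFFF..  {a→[0, 1, 2, 3, 4, 5, 6, 8]; d→[7]}

blocks(a) = [0, 1, 2, 3, 4, 5, 6, 8]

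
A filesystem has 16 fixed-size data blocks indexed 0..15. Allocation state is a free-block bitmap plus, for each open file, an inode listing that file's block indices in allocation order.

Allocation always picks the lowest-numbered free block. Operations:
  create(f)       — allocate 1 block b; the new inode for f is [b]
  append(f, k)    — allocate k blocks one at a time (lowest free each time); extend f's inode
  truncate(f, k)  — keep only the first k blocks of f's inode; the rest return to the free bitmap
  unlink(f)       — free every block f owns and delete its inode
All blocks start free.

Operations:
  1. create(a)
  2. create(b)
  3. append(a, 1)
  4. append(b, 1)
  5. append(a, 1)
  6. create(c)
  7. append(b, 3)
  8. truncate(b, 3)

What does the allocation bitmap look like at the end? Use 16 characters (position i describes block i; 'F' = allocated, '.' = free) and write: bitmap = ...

create(a): bitmap=F............... | a=[0]
create(b): bitmap=FF.............. | a=[0] b=[1]
append(a, 1): bitmap=FFF............. | a=[0, 2] b=[1]
append(b, 1): bitmap=FFFF............ | a=[0, 2] b=[1, 3]
append(a, 1): bitmap=FFFFF........... | a=[0, 2, 4] b=[1, 3]
create(c): bitmap=FFFFFF.......... | a=[0, 2, 4] b=[1, 3] c=[5]
append(b, 3): bitmap=FFFFFFFFF....... | a=[0, 2, 4] b=[1, 3, 6, 7, 8] c=[5]
truncate(b, 3): bitmap=FFFFFFF......... | a=[0, 2, 4] b=[1, 3, 6] c=[5]

bitmap = FFFFFFF.........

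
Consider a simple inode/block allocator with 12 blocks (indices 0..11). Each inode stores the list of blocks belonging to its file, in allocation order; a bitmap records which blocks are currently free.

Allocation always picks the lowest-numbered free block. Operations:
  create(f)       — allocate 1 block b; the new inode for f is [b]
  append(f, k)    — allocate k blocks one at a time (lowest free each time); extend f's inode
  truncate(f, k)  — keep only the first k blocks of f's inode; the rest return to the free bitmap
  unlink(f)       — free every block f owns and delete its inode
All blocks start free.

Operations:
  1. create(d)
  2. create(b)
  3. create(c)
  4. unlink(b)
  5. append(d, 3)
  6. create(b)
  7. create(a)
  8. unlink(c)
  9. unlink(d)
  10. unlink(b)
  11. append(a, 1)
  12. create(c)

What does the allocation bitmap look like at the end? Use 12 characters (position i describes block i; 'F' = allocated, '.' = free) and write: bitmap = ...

  1. create(d)  ⇒  F...........  {d→[0]}
  2. create(b)  ⇒  FF..........  {b→[1]; d→[0]}
  3. create(c)  ⇒  FFF.........  {b→[1]; c→[2]; d→[0]}
  4. unlink(b)  ⇒  F.F.........  {c→[2]; d→[0]}
  5. append(d, 3)  ⇒  FFFFF.......  {c→[2]; d→[0, 1, 3, 4]}
  6. create(b)  ⇒  FFFFFF......  {b→[5]; c→[2]; d→[0, 1, 3, 4]}
  7. create(a)  ⇒  FFFFFFF.....  {a→[6]; b→[5]; c→[2]; d→[0, 1, 3, 4]}
  8. unlink(c)  ⇒  FF.FFFF.....  {a→[6]; b→[5]; d→[0, 1, 3, 4]}
  9. unlink(d)  ⇒  .....FF.....  {a→[6]; b→[5]}
  10. unlink(b)  ⇒  ......F.....  {a→[6]}
  11. append(a, 1)  ⇒  F.....F.....  {a→[6, 0]}
  12. create(c)  ⇒  FF....F.....  {a→[6, 0]; c→[1]}

bitmap = FF....F.....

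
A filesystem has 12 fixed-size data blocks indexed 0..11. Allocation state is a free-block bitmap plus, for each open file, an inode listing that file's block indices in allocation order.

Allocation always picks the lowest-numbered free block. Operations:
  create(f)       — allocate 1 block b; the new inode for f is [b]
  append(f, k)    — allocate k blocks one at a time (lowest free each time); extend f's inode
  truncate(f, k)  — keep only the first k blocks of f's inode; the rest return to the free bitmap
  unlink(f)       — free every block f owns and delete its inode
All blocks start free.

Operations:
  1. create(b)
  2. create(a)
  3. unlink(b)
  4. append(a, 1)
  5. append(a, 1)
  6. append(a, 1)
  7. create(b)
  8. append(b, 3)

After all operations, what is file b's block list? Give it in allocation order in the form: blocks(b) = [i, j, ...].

blocks(b) = [4, 5, 6, 7]

after create(b) → b:[0]  free=[F...........]
after create(a) → a:[1], b:[0]  free=[FF..........]
after unlink(b) → a:[1]  free=[.F..........]
after append(a, 1) → a:[1, 0]  free=[FF..........]
after append(a, 1) → a:[1, 0, 2]  free=[FFF.........]
after append(a, 1) → a:[1, 0, 2, 3]  free=[FFFF........]
after create(b) → a:[1, 0, 2, 3], b:[4]  free=[FFFFF.......]
after append(b, 3) → a:[1, 0, 2, 3], b:[4, 5, 6, 7]  free=[FFFFFFFF....]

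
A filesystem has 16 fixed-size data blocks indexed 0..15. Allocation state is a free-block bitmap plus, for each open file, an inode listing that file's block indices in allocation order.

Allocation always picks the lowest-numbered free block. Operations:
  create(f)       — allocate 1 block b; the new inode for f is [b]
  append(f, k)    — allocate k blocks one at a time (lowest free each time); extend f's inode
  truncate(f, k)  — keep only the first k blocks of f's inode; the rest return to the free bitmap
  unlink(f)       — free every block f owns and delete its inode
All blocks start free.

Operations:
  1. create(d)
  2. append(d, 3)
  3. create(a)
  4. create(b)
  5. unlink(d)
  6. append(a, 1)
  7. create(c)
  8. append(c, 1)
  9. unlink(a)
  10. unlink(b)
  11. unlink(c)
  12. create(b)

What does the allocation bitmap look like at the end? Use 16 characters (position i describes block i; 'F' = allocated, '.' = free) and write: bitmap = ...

  1. create(d)  ⇒  F...............  {d→[0]}
  2. append(d, 3)  ⇒  FFFF............  {d→[0, 1, 2, 3]}
  3. create(a)  ⇒  FFFFF...........  {a→[4]; d→[0, 1, 2, 3]}
  4. create(b)  ⇒  FFFFFF..........  {a→[4]; b→[5]; d→[0, 1, 2, 3]}
  5. unlink(d)  ⇒  ....FF..........  {a→[4]; b→[5]}
  6. append(a, 1)  ⇒  F...FF..........  {a→[4, 0]; b→[5]}
  7. create(c)  ⇒  FF..FF..........  {a→[4, 0]; b→[5]; c→[1]}
  8. append(c, 1)  ⇒  FFF.FF..........  {a→[4, 0]; b→[5]; c→[1, 2]}
  9. unlink(a)  ⇒  .FF..F..........  {b→[5]; c→[1, 2]}
  10. unlink(b)  ⇒  .FF.............  {c→[1, 2]}
  11. unlink(c)  ⇒  ................  {}
  12. create(b)  ⇒  F...............  {b→[0]}

bitmap = F...............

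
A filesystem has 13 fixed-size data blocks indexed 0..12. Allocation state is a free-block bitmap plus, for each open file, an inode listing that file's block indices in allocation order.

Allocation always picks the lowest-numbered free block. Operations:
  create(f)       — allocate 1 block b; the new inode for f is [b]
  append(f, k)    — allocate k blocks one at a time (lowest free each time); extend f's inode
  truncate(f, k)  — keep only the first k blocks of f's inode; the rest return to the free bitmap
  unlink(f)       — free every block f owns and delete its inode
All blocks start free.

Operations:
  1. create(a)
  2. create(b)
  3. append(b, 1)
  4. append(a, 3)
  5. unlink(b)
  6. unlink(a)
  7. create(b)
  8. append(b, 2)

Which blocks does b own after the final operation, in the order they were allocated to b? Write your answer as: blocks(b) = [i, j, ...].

after create(a) → a:[0]  free=[F............]
after create(b) → a:[0], b:[1]  free=[FF...........]
after append(b, 1) → a:[0], b:[1, 2]  free=[FFF..........]
after append(a, 3) → a:[0, 3, 4, 5], b:[1, 2]  free=[FFFFFF.......]
after unlink(b) → a:[0, 3, 4, 5]  free=[F..FFF.......]
after unlink(a) →   free=[.............]
after create(b) → b:[0]  free=[F............]
after append(b, 2) → b:[0, 1, 2]  free=[FFF..........]

blocks(b) = [0, 1, 2]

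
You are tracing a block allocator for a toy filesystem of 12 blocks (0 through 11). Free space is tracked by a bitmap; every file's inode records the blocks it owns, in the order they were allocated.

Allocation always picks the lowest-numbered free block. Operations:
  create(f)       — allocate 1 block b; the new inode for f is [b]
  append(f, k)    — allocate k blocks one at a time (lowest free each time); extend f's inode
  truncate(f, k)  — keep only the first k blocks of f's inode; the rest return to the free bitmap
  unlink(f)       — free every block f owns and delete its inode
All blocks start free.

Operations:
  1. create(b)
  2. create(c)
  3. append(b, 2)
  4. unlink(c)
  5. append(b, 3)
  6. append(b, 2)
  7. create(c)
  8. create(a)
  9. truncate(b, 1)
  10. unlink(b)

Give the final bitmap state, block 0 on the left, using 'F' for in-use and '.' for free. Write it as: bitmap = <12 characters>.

  1. create(b)  ⇒  F...........  {b→[0]}
  2. create(c)  ⇒  FF..........  {b→[0]; c→[1]}
  3. append(b, 2)  ⇒  FFFF........  {b→[0, 2, 3]; c→[1]}
  4. unlink(c)  ⇒  F.FF........  {b→[0, 2, 3]}
  5. append(b, 3)  ⇒  FFFFFF......  {b→[0, 2, 3, 1, 4, 5]}
  6. append(b, 2)  ⇒  FFFFFFFF....  {b→[0, 2, 3, 1, 4, 5, 6, 7]}
  7. create(c)  ⇒  FFFFFFFFF...  {b→[0, 2, 3, 1, 4, 5, 6, 7]; c→[8]}
  8. create(a)  ⇒  FFFFFFFFFF..  {a→[9]; b→[0, 2, 3, 1, 4, 5, 6, 7]; c→[8]}
  9. truncate(b, 1)  ⇒  F.......FF..  {a→[9]; b→[0]; c→[8]}
  10. unlink(b)  ⇒  ........FF..  {a→[9]; c→[8]}

bitmap = ........FF..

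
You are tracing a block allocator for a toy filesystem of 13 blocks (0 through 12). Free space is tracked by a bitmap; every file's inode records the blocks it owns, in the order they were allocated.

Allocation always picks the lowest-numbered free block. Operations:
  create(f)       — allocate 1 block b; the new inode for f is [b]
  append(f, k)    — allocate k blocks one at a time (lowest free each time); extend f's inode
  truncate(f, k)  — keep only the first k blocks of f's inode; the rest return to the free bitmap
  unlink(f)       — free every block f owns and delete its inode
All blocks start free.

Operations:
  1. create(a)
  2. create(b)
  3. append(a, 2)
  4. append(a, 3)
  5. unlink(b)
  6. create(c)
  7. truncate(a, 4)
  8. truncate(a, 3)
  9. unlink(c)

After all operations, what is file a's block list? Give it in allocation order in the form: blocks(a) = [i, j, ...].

create(a): bitmap=F............ | a=[0]
create(b): bitmap=FF........... | a=[0] b=[1]
append(a, 2): bitmap=FFFF......... | a=[0, 2, 3] b=[1]
append(a, 3): bitmap=FFFFFFF...... | a=[0, 2, 3, 4, 5, 6] b=[1]
unlink(b): bitmap=F.FFFFF...... | a=[0, 2, 3, 4, 5, 6]
create(c): bitmap=FFFFFFF...... | a=[0, 2, 3, 4, 5, 6] c=[1]
truncate(a, 4): bitmap=FFFFF........ | a=[0, 2, 3, 4] c=[1]
truncate(a, 3): bitmap=FFFF......... | a=[0, 2, 3] c=[1]
unlink(c): bitmap=F.FF......... | a=[0, 2, 3]

blocks(a) = [0, 2, 3]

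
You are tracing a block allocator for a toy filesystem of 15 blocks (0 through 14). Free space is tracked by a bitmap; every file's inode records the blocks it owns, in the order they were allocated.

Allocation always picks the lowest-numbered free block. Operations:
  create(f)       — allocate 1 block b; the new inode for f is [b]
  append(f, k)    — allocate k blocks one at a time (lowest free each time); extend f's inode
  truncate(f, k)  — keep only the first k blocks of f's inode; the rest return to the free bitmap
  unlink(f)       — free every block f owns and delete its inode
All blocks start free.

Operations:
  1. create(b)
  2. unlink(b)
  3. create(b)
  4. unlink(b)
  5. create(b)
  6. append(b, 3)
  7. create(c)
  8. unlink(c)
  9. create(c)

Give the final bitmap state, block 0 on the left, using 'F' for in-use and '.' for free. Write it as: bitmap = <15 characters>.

create(b): bitmap=F.............. | b=[0]
unlink(b): bitmap=............... | 
create(b): bitmap=F.............. | b=[0]
unlink(b): bitmap=............... | 
create(b): bitmap=F.............. | b=[0]
append(b, 3): bitmap=FFFF........... | b=[0, 1, 2, 3]
create(c): bitmap=FFFFF.......... | b=[0, 1, 2, 3] c=[4]
unlink(c): bitmap=FFFF........... | b=[0, 1, 2, 3]
create(c): bitmap=FFFFF.......... | b=[0, 1, 2, 3] c=[4]

bitmap = FFFFF..........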